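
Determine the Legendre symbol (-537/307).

1

(-537/307)
  = (77/307)    [-537 ≡ 77 mod 307]
  = (307/77)    [QR: 77 ≡ 1 mod 4, sign kept]
  = (76/77)    [307 ≡ 76 mod 77]
  = (19/77)    [77 ≡ 5 mod 8 ⇒ (2/77)^2 = +1]
  = (77/19)    [QR: 77 ≡ 1 mod 4, sign kept]
  = (1/19)    [77 ≡ 1 mod 19]
  = 1    [(1/19) = 1]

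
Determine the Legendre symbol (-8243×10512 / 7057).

By multiplicativity, (-8243·10512 / 7057) = (-8243 / 7057)·(10512 / 7057).
First factor (-8243 / 7057):
(-8243 / 7057)
  = (5871 / 7057)    [-8243 ≡ 5871 mod 7057]
  = (7057 / 5871)    [QR: 7057 ≡ 1 mod 4, sign kept]
  = (1186 / 5871)    [7057 ≡ 1186 mod 5871]
  = (593 / 5871)    [5871 ≡ 7 mod 8 ⇒ (2 / 5871) = +1]
  = (5871 / 593)    [QR: 593 ≡ 1 mod 4, sign kept]
  = (534 / 593)    [5871 ≡ 534 mod 593]
  = (267 / 593)    [593 ≡ 1 mod 8 ⇒ (2 / 593) = +1]
  = (593 / 267)    [QR: 593 ≡ 1 mod 4, sign kept]
  = (59 / 267)    [593 ≡ 59 mod 267]
  = -(267 / 59)    [QR: both ≡ 3 mod 4, sign flips]
  = -(31 / 59)    [267 ≡ 31 mod 59]
  = (59 / 31)    [QR: both ≡ 3 mod 4, sign flips]
  = (28 / 31)    [59 ≡ 28 mod 31]
  = (7 / 31)    [31 ≡ 7 mod 8 ⇒ (2 / 31)^2 = +1]
  = -(31 / 7)    [QR: both ≡ 3 mod 4, sign flips]
  = -(3 / 7)    [31 ≡ 3 mod 7]
  = (7 / 3)    [QR: both ≡ 3 mod 4, sign flips]
  = (1 / 3)    [7 ≡ 1 mod 3]
  = 1    [(1 / 3) = 1]
Second factor (10512 / 7057):
(10512 / 7057)
  = (3455 / 7057)    [10512 ≡ 3455 mod 7057]
  = (7057 / 3455)    [QR: 7057 ≡ 1 mod 4, sign kept]
  = (147 / 3455)    [7057 ≡ 147 mod 3455]
  = -(3455 / 147)    [QR: both ≡ 3 mod 4, sign flips]
  = -(74 / 147)    [3455 ≡ 74 mod 147]
  = (37 / 147)    [147 ≡ 3 mod 8 ⇒ (2 / 147) = -1]
  = (147 / 37)    [QR: 37 ≡ 1 mod 4, sign kept]
  = (36 / 37)    [147 ≡ 36 mod 37]
  = (9 / 37)    [37 ≡ 5 mod 8 ⇒ (2 / 37)^2 = +1]
  = (37 / 9)    [QR: 9 ≡ 1 mod 4, sign kept]
  = (1 / 9)    [37 ≡ 1 mod 9]
  = 1    [(1 / 9) = 1]
Product: (1)·(1) = 1.

1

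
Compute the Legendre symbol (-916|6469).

1

Reduce the numerator: -916 ≡ 5553 (mod 6469), so (-916|6469) = (5553|6469).
5553 ≡ 1 (mod 4), so quadratic reciprocity gives (5553|6469) = (6469|5553). Reduce: 6469 ≡ 916 (mod 5553). Now have (916|5553).
Factor out 2: 916 = 2^2·229. Since 5553 ≡ 1 (mod 8), (2|5553) = +1, and (2|5553)^2 = +1. Now have (229|5553).
229 ≡ 1 (mod 4), so quadratic reciprocity gives (229|5553) = (5553|229). Reduce: 5553 ≡ 57 (mod 229). Now have (57|229).
57 ≡ 1 (mod 4), so quadratic reciprocity gives (57|229) = (229|57). Reduce: 229 ≡ 1 (mod 57). Now have (1|57).
(1|57) = 1. Collecting the sign factors: 1.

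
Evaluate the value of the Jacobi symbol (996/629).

(996/629)
  = (367/629)    [996 ≡ 367 mod 629]
  = (629/367)    [QR: 629 ≡ 1 mod 4, sign kept]
  = (262/367)    [629 ≡ 262 mod 367]
  = (131/367)    [367 ≡ 7 mod 8 ⇒ (2/367) = +1]
  = -(367/131)    [QR: both ≡ 3 mod 4, sign flips]
  = -(105/131)    [367 ≡ 105 mod 131]
  = -(131/105)    [QR: 105 ≡ 1 mod 4, sign kept]
  = -(26/105)    [131 ≡ 26 mod 105]
  = -(13/105)    [105 ≡ 1 mod 8 ⇒ (2/105) = +1]
  = -(105/13)    [QR: 13 ≡ 1 mod 4, sign kept]
  = -(1/13)    [105 ≡ 1 mod 13]
  = -1    [(1/13) = 1]

-1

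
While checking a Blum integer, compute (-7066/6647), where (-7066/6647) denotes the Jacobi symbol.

1

Reduce the numerator: -7066 ≡ 6228 (mod 6647), so (-7066/6647) = (6228/6647).
Factor out 2: 6228 = 2^2·1557. Since 6647 ≡ 7 (mod 8), (2/6647) = +1, and (2/6647)^2 = +1. Now have (1557/6647).
1557 ≡ 1 (mod 4), so quadratic reciprocity gives (1557/6647) = (6647/1557). Reduce: 6647 ≡ 419 (mod 1557). Now have (419/1557).
1557 ≡ 1 (mod 4), so quadratic reciprocity gives (419/1557) = (1557/419). Reduce: 1557 ≡ 300 (mod 419). Now have (300/419).
Factor out 2: 300 = 2^2·75. Since 419 ≡ 3 (mod 8), (2/419) = -1, and (2/419)^2 = +1. Now have (75/419).
Both 75 ≡ 3 and 419 ≡ 3 (mod 4), so reciprocity gives (75/419) = -(419/75). Reduce: 419 ≡ 44 (mod 75). Now have -(44/75).
Factor out 2: 44 = 2^2·11. Since 75 ≡ 3 (mod 8), (2/75) = -1, and (2/75)^2 = +1. Now have -(11/75).
Both 11 ≡ 3 and 75 ≡ 3 (mod 4), so reciprocity gives (11/75) = -(75/11). Reduce: 75 ≡ 9 (mod 11). Now have (9/11).
9 ≡ 1 (mod 4), so quadratic reciprocity gives (9/11) = (11/9). Reduce: 11 ≡ 2 (mod 9). Now have (2/9).
Factor out 2: 2 = 2. Since 9 ≡ 1 (mod 8), (2/9) = +1. Now have (1/9).
(1/9) = 1. Collecting the sign factors: 1.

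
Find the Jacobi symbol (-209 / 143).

0

(-209 / 143)
  = (77 / 143)    [-209 ≡ 77 mod 143]
  = (143 / 77)    [QR: 77 ≡ 1 mod 4, sign kept]
  = (66 / 77)    [143 ≡ 66 mod 77]
  = -(33 / 77)    [77 ≡ 5 mod 8 ⇒ (2 / 77) = -1]
  = -(77 / 33)    [QR: 33 ≡ 1 mod 4, sign kept]
  = -(11 / 33)    [77 ≡ 11 mod 33]
  = -(33 / 11)    [QR: 33 ≡ 1 mod 4, sign kept]
  = -(0 / 11)    [33 ≡ 0 mod 11]
  = 0    [numerator 0, gcd > 1]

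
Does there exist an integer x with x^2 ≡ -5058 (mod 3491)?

(-5058|3491)
  = -(5058|3491)    [3491 ≡ 3 mod 4 ⇒ (-1|3491) = -1]
  = -(1567|3491)    [5058 ≡ 1567 mod 3491]
  = (3491|1567)    [QR: both ≡ 3 mod 4, sign flips]
  = (357|1567)    [3491 ≡ 357 mod 1567]
  = (1567|357)    [QR: 357 ≡ 1 mod 4, sign kept]
  = (139|357)    [1567 ≡ 139 mod 357]
  = (357|139)    [QR: 357 ≡ 1 mod 4, sign kept]
  = (79|139)    [357 ≡ 79 mod 139]
  = -(139|79)    [QR: both ≡ 3 mod 4, sign flips]
  = -(60|79)    [139 ≡ 60 mod 79]
  = -(15|79)    [79 ≡ 7 mod 8 ⇒ (2|79)^2 = +1]
  = (79|15)    [QR: both ≡ 3 mod 4, sign flips]
  = (4|15)    [79 ≡ 4 mod 15]
  = (1|15)    [15 ≡ 7 mod 8 ⇒ (2|15)^2 = +1]
  = 1    [(1|15) = 1]
(-5058|3491) = 1, and 3491 is prime, so -5058 is a quadratic residue mod 3491.

yes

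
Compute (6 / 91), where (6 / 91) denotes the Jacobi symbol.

1

(6 / 91)
  = -(3 / 91)    [91 ≡ 3 mod 8 ⇒ (2 / 91) = -1]
  = (91 / 3)    [QR: both ≡ 3 mod 4, sign flips]
  = (1 / 3)    [91 ≡ 1 mod 3]
  = 1    [(1 / 3) = 1]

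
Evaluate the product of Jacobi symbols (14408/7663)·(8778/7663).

By multiplicativity, (14408·8778/7663) = (14408/7663)·(8778/7663).
First factor (14408/7663):
Reduce the numerator: 14408 ≡ 6745 (mod 7663), so (14408/7663) = (6745/7663).
6745 ≡ 1 (mod 4), so quadratic reciprocity gives (6745/7663) = (7663/6745). Reduce: 7663 ≡ 918 (mod 6745). Now have (918/6745).
Factor out 2: 918 = 2·459. Since 6745 ≡ 1 (mod 8), (2/6745) = +1. Now have (459/6745).
6745 ≡ 1 (mod 4), so quadratic reciprocity gives (459/6745) = (6745/459). Reduce: 6745 ≡ 319 (mod 459). Now have (319/459).
Both 319 ≡ 3 and 459 ≡ 3 (mod 4), so reciprocity gives (319/459) = -(459/319). Reduce: 459 ≡ 140 (mod 319). Now have -(140/319).
Factor out 2: 140 = 2^2·35. Since 319 ≡ 7 (mod 8), (2/319) = +1, and (2/319)^2 = +1. Now have -(35/319).
Both 35 ≡ 3 and 319 ≡ 3 (mod 4), so reciprocity gives (35/319) = -(319/35). Reduce: 319 ≡ 4 (mod 35). Now have (4/35).
Factor out 2: 4 = 2^2. Since 35 ≡ 3 (mod 8), (2/35) = -1, and (2/35)^2 = +1. Now have (1/35).
(1/35) = 1. Collecting the sign factors: 1.
Second factor (8778/7663):
Reduce the numerator: 8778 ≡ 1115 (mod 7663), so (8778/7663) = (1115/7663).
Both 1115 ≡ 3 and 7663 ≡ 3 (mod 4), so reciprocity gives (1115/7663) = -(7663/1115). Reduce: 7663 ≡ 973 (mod 1115). Now have -(973/1115).
973 ≡ 1 (mod 4), so quadratic reciprocity gives (973/1115) = (1115/973). Reduce: 1115 ≡ 142 (mod 973). Now have -(142/973).
Factor out 2: 142 = 2·71. Since 973 ≡ 5 (mod 8), (2/973) = -1. Now have (71/973).
973 ≡ 1 (mod 4), so quadratic reciprocity gives (71/973) = (973/71). Reduce: 973 ≡ 50 (mod 71). Now have (50/71).
Factor out 2: 50 = 2·25. Since 71 ≡ 7 (mod 8), (2/71) = +1. Now have (25/71).
25 ≡ 1 (mod 4), so quadratic reciprocity gives (25/71) = (71/25). Reduce: 71 ≡ 21 (mod 25). Now have (21/25).
21 ≡ 1 (mod 4), so quadratic reciprocity gives (21/25) = (25/21). Reduce: 25 ≡ 4 (mod 21). Now have (4/21).
Factor out 2: 4 = 2^2. Since 21 ≡ 5 (mod 8), (2/21) = -1, and (2/21)^2 = +1. Now have (1/21).
(1/21) = 1. Collecting the sign factors: 1.
Product: (1)·(1) = 1.

1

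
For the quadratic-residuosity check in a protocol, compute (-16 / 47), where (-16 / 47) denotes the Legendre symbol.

(-16 / 47)
  = (31 / 47)    [-16 ≡ 31 mod 47]
  = -(47 / 31)    [QR: both ≡ 3 mod 4, sign flips]
  = -(16 / 31)    [47 ≡ 16 mod 31]
  = -(1 / 31)    [31 ≡ 7 mod 8 ⇒ (2 / 31)^4 = +1]
  = -1    [(1 / 31) = 1]

-1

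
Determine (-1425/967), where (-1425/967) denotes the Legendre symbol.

-1

(-1425/967)
  = (509/967)    [-1425 ≡ 509 mod 967]
  = (967/509)    [QR: 509 ≡ 1 mod 4, sign kept]
  = (458/509)    [967 ≡ 458 mod 509]
  = -(229/509)    [509 ≡ 5 mod 8 ⇒ (2/509) = -1]
  = -(509/229)    [QR: 229 ≡ 1 mod 4, sign kept]
  = -(51/229)    [509 ≡ 51 mod 229]
  = -(229/51)    [QR: 229 ≡ 1 mod 4, sign kept]
  = -(25/51)    [229 ≡ 25 mod 51]
  = -(51/25)    [QR: 25 ≡ 1 mod 4, sign kept]
  = -(1/25)    [51 ≡ 1 mod 25]
  = -1    [(1/25) = 1]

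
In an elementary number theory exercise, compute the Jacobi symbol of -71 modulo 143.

1

Reduce the numerator: -71 ≡ 72 (mod 143), so (-71|143) = (72|143).
Factor out 2: 72 = 2^3·9. Since 143 ≡ 7 (mod 8), (2|143) = +1, and (2|143)^3 = +1. Now have (9|143).
9 ≡ 1 (mod 4), so quadratic reciprocity gives (9|143) = (143|9). Reduce: 143 ≡ 8 (mod 9). Now have (8|9).
Factor out 2: 8 = 2^3. Since 9 ≡ 1 (mod 8), (2|9) = +1, and (2|9)^3 = +1. Now have (1|9).
(1|9) = 1. Collecting the sign factors: 1.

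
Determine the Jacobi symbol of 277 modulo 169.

(277/169)
  = (108/169)    [277 ≡ 108 mod 169]
  = (27/169)    [169 ≡ 1 mod 8 ⇒ (2/169)^2 = +1]
  = (169/27)    [QR: 169 ≡ 1 mod 4, sign kept]
  = (7/27)    [169 ≡ 7 mod 27]
  = -(27/7)    [QR: both ≡ 3 mod 4, sign flips]
  = -(6/7)    [27 ≡ 6 mod 7]
  = -(3/7)    [7 ≡ 7 mod 8 ⇒ (2/7) = +1]
  = (7/3)    [QR: both ≡ 3 mod 4, sign flips]
  = (1/3)    [7 ≡ 1 mod 3]
  = 1    [(1/3) = 1]

1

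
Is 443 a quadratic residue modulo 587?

(443/587)
  = -(587/443)    [QR: both ≡ 3 mod 4, sign flips]
  = -(144/443)    [587 ≡ 144 mod 443]
  = -(9/443)    [443 ≡ 3 mod 8 ⇒ (2/443)^4 = +1]
  = -(443/9)    [QR: 9 ≡ 1 mod 4, sign kept]
  = -(2/9)    [443 ≡ 2 mod 9]
  = -(1/9)    [9 ≡ 1 mod 8 ⇒ (2/9) = +1]
  = -1    [(1/9) = 1]
(443/587) = -1, and 587 is prime, so 443 is not a quadratic residue mod 587.

no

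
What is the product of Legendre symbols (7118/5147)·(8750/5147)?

By multiplicativity, (7118·8750/5147) = (7118/5147)·(8750/5147).
First factor (7118/5147):
Reduce the numerator: 7118 ≡ 1971 (mod 5147), so (7118/5147) = (1971/5147).
Both 1971 ≡ 3 and 5147 ≡ 3 (mod 4), so reciprocity gives (1971/5147) = -(5147/1971). Reduce: 5147 ≡ 1205 (mod 1971). Now have -(1205/1971).
1205 ≡ 1 (mod 4), so quadratic reciprocity gives (1205/1971) = (1971/1205). Reduce: 1971 ≡ 766 (mod 1205). Now have -(766/1205).
Factor out 2: 766 = 2·383. Since 1205 ≡ 5 (mod 8), (2/1205) = -1. Now have (383/1205).
1205 ≡ 1 (mod 4), so quadratic reciprocity gives (383/1205) = (1205/383). Reduce: 1205 ≡ 56 (mod 383). Now have (56/383).
Factor out 2: 56 = 2^3·7. Since 383 ≡ 7 (mod 8), (2/383) = +1, and (2/383)^3 = +1. Now have (7/383).
Both 7 ≡ 3 and 383 ≡ 3 (mod 4), so reciprocity gives (7/383) = -(383/7). Reduce: 383 ≡ 5 (mod 7). Now have -(5/7).
5 ≡ 1 (mod 4), so quadratic reciprocity gives (5/7) = (7/5). Reduce: 7 ≡ 2 (mod 5). Now have -(2/5).
Factor out 2: 2 = 2. Since 5 ≡ 5 (mod 8), (2/5) = -1. Now have (1/5).
(1/5) = 1. Collecting the sign factors: 1.
Second factor (8750/5147):
Reduce the numerator: 8750 ≡ 3603 (mod 5147), so (8750/5147) = (3603/5147).
Both 3603 ≡ 3 and 5147 ≡ 3 (mod 4), so reciprocity gives (3603/5147) = -(5147/3603). Reduce: 5147 ≡ 1544 (mod 3603). Now have -(1544/3603).
Factor out 2: 1544 = 2^3·193. Since 3603 ≡ 3 (mod 8), (2/3603) = -1, and (2/3603)^3 = -1. Now have (193/3603).
193 ≡ 1 (mod 4), so quadratic reciprocity gives (193/3603) = (3603/193). Reduce: 3603 ≡ 129 (mod 193). Now have (129/193).
129 ≡ 1 (mod 4), so quadratic reciprocity gives (129/193) = (193/129). Reduce: 193 ≡ 64 (mod 129). Now have (64/129).
Factor out 2: 64 = 2^6. Since 129 ≡ 1 (mod 8), (2/129) = +1, and (2/129)^6 = +1. Now have (1/129).
(1/129) = 1. Collecting the sign factors: 1.
Product: (1)·(1) = 1.

1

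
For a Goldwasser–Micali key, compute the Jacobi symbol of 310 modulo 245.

(310/245)
  = (65/245)    [310 ≡ 65 mod 245]
  = (245/65)    [QR: 65 ≡ 1 mod 4, sign kept]
  = (50/65)    [245 ≡ 50 mod 65]
  = (25/65)    [65 ≡ 1 mod 8 ⇒ (2/65) = +1]
  = (65/25)    [QR: 25 ≡ 1 mod 4, sign kept]
  = (15/25)    [65 ≡ 15 mod 25]
  = (25/15)    [QR: 25 ≡ 1 mod 4, sign kept]
  = (10/15)    [25 ≡ 10 mod 15]
  = (5/15)    [15 ≡ 7 mod 8 ⇒ (2/15) = +1]
  = (15/5)    [QR: 5 ≡ 1 mod 4, sign kept]
  = (0/5)    [15 ≡ 0 mod 5]
  = 0    [numerator 0, gcd > 1]

0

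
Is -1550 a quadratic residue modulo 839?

yes

(-1550/839)
  = (128/839)    [-1550 ≡ 128 mod 839]
  = (1/839)    [839 ≡ 7 mod 8 ⇒ (2/839)^7 = +1]
  = 1    [(1/839) = 1]
The Legendre symbol is 1, so x^2 ≡ -1550 (mod 839) has solution.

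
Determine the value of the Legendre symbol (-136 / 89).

1

Reduce the numerator: -136 ≡ 42 (mod 89), so (-136 / 89) = (42 / 89).
Factor out 2: 42 = 2·21. Since 89 ≡ 1 (mod 8), (2 / 89) = +1. Now have (21 / 89).
21 ≡ 1 (mod 4), so quadratic reciprocity gives (21 / 89) = (89 / 21). Reduce: 89 ≡ 5 (mod 21). Now have (5 / 21).
5 ≡ 1 (mod 4), so quadratic reciprocity gives (5 / 21) = (21 / 5). Reduce: 21 ≡ 1 (mod 5). Now have (1 / 5).
(1 / 5) = 1. Collecting the sign factors: 1.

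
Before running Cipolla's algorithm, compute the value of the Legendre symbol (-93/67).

(-93/67)
  = (41/67)    [-93 ≡ 41 mod 67]
  = (67/41)    [QR: 41 ≡ 1 mod 4, sign kept]
  = (26/41)    [67 ≡ 26 mod 41]
  = (13/41)    [41 ≡ 1 mod 8 ⇒ (2/41) = +1]
  = (41/13)    [QR: 13 ≡ 1 mod 4, sign kept]
  = (2/13)    [41 ≡ 2 mod 13]
  = -(1/13)    [13 ≡ 5 mod 8 ⇒ (2/13) = -1]
  = -1    [(1/13) = 1]

-1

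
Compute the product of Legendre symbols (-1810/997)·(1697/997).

1

By multiplicativity, (-1810·1697/997) = (-1810/997)·(1697/997).
First factor (-1810/997):
(-1810/997)
  = (184/997)    [-1810 ≡ 184 mod 997]
  = -(23/997)    [997 ≡ 5 mod 8 ⇒ (2/997)^3 = -1]
  = -(997/23)    [QR: 997 ≡ 1 mod 4, sign kept]
  = -(8/23)    [997 ≡ 8 mod 23]
  = -(1/23)    [23 ≡ 7 mod 8 ⇒ (2/23)^3 = +1]
  = -1    [(1/23) = 1]
Second factor (1697/997):
(1697/997)
  = (700/997)    [1697 ≡ 700 mod 997]
  = (175/997)    [997 ≡ 5 mod 8 ⇒ (2/997)^2 = +1]
  = (997/175)    [QR: 997 ≡ 1 mod 4, sign kept]
  = (122/175)    [997 ≡ 122 mod 175]
  = (61/175)    [175 ≡ 7 mod 8 ⇒ (2/175) = +1]
  = (175/61)    [QR: 61 ≡ 1 mod 4, sign kept]
  = (53/61)    [175 ≡ 53 mod 61]
  = (61/53)    [QR: 53 ≡ 1 mod 4, sign kept]
  = (8/53)    [61 ≡ 8 mod 53]
  = -(1/53)    [53 ≡ 5 mod 8 ⇒ (2/53)^3 = -1]
  = -1    [(1/53) = 1]
Product: (-1)·(-1) = 1.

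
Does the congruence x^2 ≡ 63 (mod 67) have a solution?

no

Both 63 ≡ 3 and 67 ≡ 3 (mod 4), so reciprocity gives (63|67) = -(67|63). Reduce: 67 ≡ 4 (mod 63). Now have -(4|63).
Factor out 2: 4 = 2^2. Since 63 ≡ 7 (mod 8), (2|63) = +1, and (2|63)^2 = +1. Now have -(1|63).
(1|63) = 1. Collecting the sign factors: -1.
(63|67) = -1, and 67 is prime, so 63 is not a quadratic residue mod 67.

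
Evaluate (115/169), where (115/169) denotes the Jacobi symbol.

169 ≡ 1 (mod 4), so quadratic reciprocity gives (115/169) = (169/115). Reduce: 169 ≡ 54 (mod 115). Now have (54/115).
Factor out 2: 54 = 2·27. Since 115 ≡ 3 (mod 8), (2/115) = -1. Now have -(27/115).
Both 27 ≡ 3 and 115 ≡ 3 (mod 4), so reciprocity gives (27/115) = -(115/27). Reduce: 115 ≡ 7 (mod 27). Now have (7/27).
Both 7 ≡ 3 and 27 ≡ 3 (mod 4), so reciprocity gives (7/27) = -(27/7). Reduce: 27 ≡ 6 (mod 7). Now have -(6/7).
Factor out 2: 6 = 2·3. Since 7 ≡ 7 (mod 8), (2/7) = +1. Now have -(3/7).
Both 3 ≡ 3 and 7 ≡ 3 (mod 4), so reciprocity gives (3/7) = -(7/3). Reduce: 7 ≡ 1 (mod 3). Now have (1/3).
(1/3) = 1. Collecting the sign factors: 1.

1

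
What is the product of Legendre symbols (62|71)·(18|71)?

-1

By multiplicativity, (62·18|71) = (62|71)·(18|71).
First factor (62|71):
Factor out 2: 62 = 2·31. Since 71 ≡ 7 (mod 8), (2|71) = +1. Now have (31|71).
Both 31 ≡ 3 and 71 ≡ 3 (mod 4), so reciprocity gives (31|71) = -(71|31). Reduce: 71 ≡ 9 (mod 31). Now have -(9|31).
9 ≡ 1 (mod 4), so quadratic reciprocity gives (9|31) = (31|9). Reduce: 31 ≡ 4 (mod 9). Now have -(4|9).
Factor out 2: 4 = 2^2. Since 9 ≡ 1 (mod 8), (2|9) = +1, and (2|9)^2 = +1. Now have -(1|9).
(1|9) = 1. Collecting the sign factors: -1.
Second factor (18|71):
Factor out 2: 18 = 2·9. Since 71 ≡ 7 (mod 8), (2|71) = +1. Now have (9|71).
9 ≡ 1 (mod 4), so quadratic reciprocity gives (9|71) = (71|9). Reduce: 71 ≡ 8 (mod 9). Now have (8|9).
Factor out 2: 8 = 2^3. Since 9 ≡ 1 (mod 8), (2|9) = +1, and (2|9)^3 = +1. Now have (1|9).
(1|9) = 1. Collecting the sign factors: 1.
Product: (-1)·(1) = -1.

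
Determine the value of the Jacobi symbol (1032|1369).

(1032|1369)
  = (129|1369)    [1369 ≡ 1 mod 8 ⇒ (2|1369)^3 = +1]
  = (1369|129)    [QR: 129 ≡ 1 mod 4, sign kept]
  = (79|129)    [1369 ≡ 79 mod 129]
  = (129|79)    [QR: 129 ≡ 1 mod 4, sign kept]
  = (50|79)    [129 ≡ 50 mod 79]
  = (25|79)    [79 ≡ 7 mod 8 ⇒ (2|79) = +1]
  = (79|25)    [QR: 25 ≡ 1 mod 4, sign kept]
  = (4|25)    [79 ≡ 4 mod 25]
  = (1|25)    [25 ≡ 1 mod 8 ⇒ (2|25)^2 = +1]
  = 1    [(1|25) = 1]

1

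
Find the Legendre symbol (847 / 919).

Both 847 ≡ 3 and 919 ≡ 3 (mod 4), so reciprocity gives (847 / 919) = -(919 / 847). Reduce: 919 ≡ 72 (mod 847). Now have -(72 / 847).
Factor out 2: 72 = 2^3·9. Since 847 ≡ 7 (mod 8), (2 / 847) = +1, and (2 / 847)^3 = +1. Now have -(9 / 847).
9 ≡ 1 (mod 4), so quadratic reciprocity gives (9 / 847) = (847 / 9). Reduce: 847 ≡ 1 (mod 9). Now have -(1 / 9).
(1 / 9) = 1. Collecting the sign factors: -1.

-1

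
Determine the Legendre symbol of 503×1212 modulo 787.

By multiplicativity, (503·1212|787) = (503|787)·(1212|787).
First factor (503|787):
Both 503 ≡ 3 and 787 ≡ 3 (mod 4), so reciprocity gives (503|787) = -(787|503). Reduce: 787 ≡ 284 (mod 503). Now have -(284|503).
Factor out 2: 284 = 2^2·71. Since 503 ≡ 7 (mod 8), (2|503) = +1, and (2|503)^2 = +1. Now have -(71|503).
Both 71 ≡ 3 and 503 ≡ 3 (mod 4), so reciprocity gives (71|503) = -(503|71). Reduce: 503 ≡ 6 (mod 71). Now have (6|71).
Factor out 2: 6 = 2·3. Since 71 ≡ 7 (mod 8), (2|71) = +1. Now have (3|71).
Both 3 ≡ 3 and 71 ≡ 3 (mod 4), so reciprocity gives (3|71) = -(71|3). Reduce: 71 ≡ 2 (mod 3). Now have -(2|3).
Factor out 2: 2 = 2. Since 3 ≡ 3 (mod 8), (2|3) = -1. Now have (1|3).
(1|3) = 1. Collecting the sign factors: 1.
Second factor (1212|787):
Reduce the numerator: 1212 ≡ 425 (mod 787), so (1212|787) = (425|787).
425 ≡ 1 (mod 4), so quadratic reciprocity gives (425|787) = (787|425). Reduce: 787 ≡ 362 (mod 425). Now have (362|425).
Factor out 2: 362 = 2·181. Since 425 ≡ 1 (mod 8), (2|425) = +1. Now have (181|425).
181 ≡ 1 (mod 4), so quadratic reciprocity gives (181|425) = (425|181). Reduce: 425 ≡ 63 (mod 181). Now have (63|181).
181 ≡ 1 (mod 4), so quadratic reciprocity gives (63|181) = (181|63). Reduce: 181 ≡ 55 (mod 63). Now have (55|63).
Both 55 ≡ 3 and 63 ≡ 3 (mod 4), so reciprocity gives (55|63) = -(63|55). Reduce: 63 ≡ 8 (mod 55). Now have -(8|55).
Factor out 2: 8 = 2^3. Since 55 ≡ 7 (mod 8), (2|55) = +1, and (2|55)^3 = +1. Now have -(1|55).
(1|55) = 1. Collecting the sign factors: -1.
Product: (1)·(-1) = -1.

-1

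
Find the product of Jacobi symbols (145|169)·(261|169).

By multiplicativity, (145·261|169) = (145|169)·(261|169).
First factor (145|169):
(145|169)
  = (169|145)    [QR: 145 ≡ 1 mod 4, sign kept]
  = (24|145)    [169 ≡ 24 mod 145]
  = (3|145)    [145 ≡ 1 mod 8 ⇒ (2|145)^3 = +1]
  = (145|3)    [QR: 145 ≡ 1 mod 4, sign kept]
  = (1|3)    [145 ≡ 1 mod 3]
  = 1    [(1|3) = 1]
Second factor (261|169):
(261|169)
  = (92|169)    [261 ≡ 92 mod 169]
  = (23|169)    [169 ≡ 1 mod 8 ⇒ (2|169)^2 = +1]
  = (169|23)    [QR: 169 ≡ 1 mod 4, sign kept]
  = (8|23)    [169 ≡ 8 mod 23]
  = (1|23)    [23 ≡ 7 mod 8 ⇒ (2|23)^3 = +1]
  = 1    [(1|23) = 1]
Product: (1)·(1) = 1.

1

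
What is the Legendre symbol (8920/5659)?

Reduce the numerator: 8920 ≡ 3261 (mod 5659), so (8920/5659) = (3261/5659).
3261 ≡ 1 (mod 4), so quadratic reciprocity gives (3261/5659) = (5659/3261). Reduce: 5659 ≡ 2398 (mod 3261). Now have (2398/3261).
Factor out 2: 2398 = 2·1199. Since 3261 ≡ 5 (mod 8), (2/3261) = -1. Now have -(1199/3261).
3261 ≡ 1 (mod 4), so quadratic reciprocity gives (1199/3261) = (3261/1199). Reduce: 3261 ≡ 863 (mod 1199). Now have -(863/1199).
Both 863 ≡ 3 and 1199 ≡ 3 (mod 4), so reciprocity gives (863/1199) = -(1199/863). Reduce: 1199 ≡ 336 (mod 863). Now have (336/863).
Factor out 2: 336 = 2^4·21. Since 863 ≡ 7 (mod 8), (2/863) = +1, and (2/863)^4 = +1. Now have (21/863).
21 ≡ 1 (mod 4), so quadratic reciprocity gives (21/863) = (863/21). Reduce: 863 ≡ 2 (mod 21). Now have (2/21).
Factor out 2: 2 = 2. Since 21 ≡ 5 (mod 8), (2/21) = -1. Now have -(1/21).
(1/21) = 1. Collecting the sign factors: -1.

-1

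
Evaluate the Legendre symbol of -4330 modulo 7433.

-1

Reduce the numerator: -4330 ≡ 3103 (mod 7433), so (-4330 / 7433) = (3103 / 7433).
7433 ≡ 1 (mod 4), so quadratic reciprocity gives (3103 / 7433) = (7433 / 3103). Reduce: 7433 ≡ 1227 (mod 3103). Now have (1227 / 3103).
Both 1227 ≡ 3 and 3103 ≡ 3 (mod 4), so reciprocity gives (1227 / 3103) = -(3103 / 1227). Reduce: 3103 ≡ 649 (mod 1227). Now have -(649 / 1227).
649 ≡ 1 (mod 4), so quadratic reciprocity gives (649 / 1227) = (1227 / 649). Reduce: 1227 ≡ 578 (mod 649). Now have -(578 / 649).
Factor out 2: 578 = 2·289. Since 649 ≡ 1 (mod 8), (2 / 649) = +1. Now have -(289 / 649).
289 ≡ 1 (mod 4), so quadratic reciprocity gives (289 / 649) = (649 / 289). Reduce: 649 ≡ 71 (mod 289). Now have -(71 / 289).
289 ≡ 1 (mod 4), so quadratic reciprocity gives (71 / 289) = (289 / 71). Reduce: 289 ≡ 5 (mod 71). Now have -(5 / 71).
5 ≡ 1 (mod 4), so quadratic reciprocity gives (5 / 71) = (71 / 5). Reduce: 71 ≡ 1 (mod 5). Now have -(1 / 5).
(1 / 5) = 1. Collecting the sign factors: -1.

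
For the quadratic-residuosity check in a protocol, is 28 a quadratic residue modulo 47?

(28/47)
  = (7/47)    [47 ≡ 7 mod 8 ⇒ (2/47)^2 = +1]
  = -(47/7)    [QR: both ≡ 3 mod 4, sign flips]
  = -(5/7)    [47 ≡ 5 mod 7]
  = -(7/5)    [QR: 5 ≡ 1 mod 4, sign kept]
  = -(2/5)    [7 ≡ 2 mod 5]
  = (1/5)    [5 ≡ 5 mod 8 ⇒ (2/5) = -1]
  = 1    [(1/5) = 1]
The Legendre symbol is 1, so x^2 ≡ 28 (mod 47) has solution.

yes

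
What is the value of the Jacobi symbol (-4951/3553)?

(-4951/3553)
  = (2155/3553)    [-4951 ≡ 2155 mod 3553]
  = (3553/2155)    [QR: 3553 ≡ 1 mod 4, sign kept]
  = (1398/2155)    [3553 ≡ 1398 mod 2155]
  = -(699/2155)    [2155 ≡ 3 mod 8 ⇒ (2/2155) = -1]
  = (2155/699)    [QR: both ≡ 3 mod 4, sign flips]
  = (58/699)    [2155 ≡ 58 mod 699]
  = -(29/699)    [699 ≡ 3 mod 8 ⇒ (2/699) = -1]
  = -(699/29)    [QR: 29 ≡ 1 mod 4, sign kept]
  = -(3/29)    [699 ≡ 3 mod 29]
  = -(29/3)    [QR: 29 ≡ 1 mod 4, sign kept]
  = -(2/3)    [29 ≡ 2 mod 3]
  = (1/3)    [3 ≡ 3 mod 8 ⇒ (2/3) = -1]
  = 1    [(1/3) = 1]

1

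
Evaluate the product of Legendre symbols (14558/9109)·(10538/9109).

By multiplicativity, (14558·10538/9109) = (14558/9109)·(10538/9109).
First factor (14558/9109):
Reduce the numerator: 14558 ≡ 5449 (mod 9109), so (14558/9109) = (5449/9109).
5449 ≡ 1 (mod 4), so quadratic reciprocity gives (5449/9109) = (9109/5449). Reduce: 9109 ≡ 3660 (mod 5449). Now have (3660/5449).
Factor out 2: 3660 = 2^2·915. Since 5449 ≡ 1 (mod 8), (2/5449) = +1, and (2/5449)^2 = +1. Now have (915/5449).
5449 ≡ 1 (mod 4), so quadratic reciprocity gives (915/5449) = (5449/915). Reduce: 5449 ≡ 874 (mod 915). Now have (874/915).
Factor out 2: 874 = 2·437. Since 915 ≡ 3 (mod 8), (2/915) = -1. Now have -(437/915).
437 ≡ 1 (mod 4), so quadratic reciprocity gives (437/915) = (915/437). Reduce: 915 ≡ 41 (mod 437). Now have -(41/437).
41 ≡ 1 (mod 4), so quadratic reciprocity gives (41/437) = (437/41). Reduce: 437 ≡ 27 (mod 41). Now have -(27/41).
41 ≡ 1 (mod 4), so quadratic reciprocity gives (27/41) = (41/27). Reduce: 41 ≡ 14 (mod 27). Now have -(14/27).
Factor out 2: 14 = 2·7. Since 27 ≡ 3 (mod 8), (2/27) = -1. Now have (7/27).
Both 7 ≡ 3 and 27 ≡ 3 (mod 4), so reciprocity gives (7/27) = -(27/7). Reduce: 27 ≡ 6 (mod 7). Now have -(6/7).
Factor out 2: 6 = 2·3. Since 7 ≡ 7 (mod 8), (2/7) = +1. Now have -(3/7).
Both 3 ≡ 3 and 7 ≡ 3 (mod 4), so reciprocity gives (3/7) = -(7/3). Reduce: 7 ≡ 1 (mod 3). Now have (1/3).
(1/3) = 1. Collecting the sign factors: 1.
Second factor (10538/9109):
Reduce the numerator: 10538 ≡ 1429 (mod 9109), so (10538/9109) = (1429/9109).
1429 ≡ 1 (mod 4), so quadratic reciprocity gives (1429/9109) = (9109/1429). Reduce: 9109 ≡ 535 (mod 1429). Now have (535/1429).
1429 ≡ 1 (mod 4), so quadratic reciprocity gives (535/1429) = (1429/535). Reduce: 1429 ≡ 359 (mod 535). Now have (359/535).
Both 359 ≡ 3 and 535 ≡ 3 (mod 4), so reciprocity gives (359/535) = -(535/359). Reduce: 535 ≡ 176 (mod 359). Now have -(176/359).
Factor out 2: 176 = 2^4·11. Since 359 ≡ 7 (mod 8), (2/359) = +1, and (2/359)^4 = +1. Now have -(11/359).
Both 11 ≡ 3 and 359 ≡ 3 (mod 4), so reciprocity gives (11/359) = -(359/11). Reduce: 359 ≡ 7 (mod 11). Now have (7/11).
Both 7 ≡ 3 and 11 ≡ 3 (mod 4), so reciprocity gives (7/11) = -(11/7). Reduce: 11 ≡ 4 (mod 7). Now have -(4/7).
Factor out 2: 4 = 2^2. Since 7 ≡ 7 (mod 8), (2/7) = +1, and (2/7)^2 = +1. Now have -(1/7).
(1/7) = 1. Collecting the sign factors: -1.
Product: (1)·(-1) = -1.

-1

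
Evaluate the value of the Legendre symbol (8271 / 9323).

-1

Both 8271 ≡ 3 and 9323 ≡ 3 (mod 4), so reciprocity gives (8271 / 9323) = -(9323 / 8271). Reduce: 9323 ≡ 1052 (mod 8271). Now have -(1052 / 8271).
Factor out 2: 1052 = 2^2·263. Since 8271 ≡ 7 (mod 8), (2 / 8271) = +1, and (2 / 8271)^2 = +1. Now have -(263 / 8271).
Both 263 ≡ 3 and 8271 ≡ 3 (mod 4), so reciprocity gives (263 / 8271) = -(8271 / 263). Reduce: 8271 ≡ 118 (mod 263). Now have (118 / 263).
Factor out 2: 118 = 2·59. Since 263 ≡ 7 (mod 8), (2 / 263) = +1. Now have (59 / 263).
Both 59 ≡ 3 and 263 ≡ 3 (mod 4), so reciprocity gives (59 / 263) = -(263 / 59). Reduce: 263 ≡ 27 (mod 59). Now have -(27 / 59).
Both 27 ≡ 3 and 59 ≡ 3 (mod 4), so reciprocity gives (27 / 59) = -(59 / 27). Reduce: 59 ≡ 5 (mod 27). Now have (5 / 27).
5 ≡ 1 (mod 4), so quadratic reciprocity gives (5 / 27) = (27 / 5). Reduce: 27 ≡ 2 (mod 5). Now have (2 / 5).
Factor out 2: 2 = 2. Since 5 ≡ 5 (mod 8), (2 / 5) = -1. Now have -(1 / 5).
(1 / 5) = 1. Collecting the sign factors: -1.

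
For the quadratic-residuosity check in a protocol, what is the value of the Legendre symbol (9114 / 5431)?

-1

Reduce the numerator: 9114 ≡ 3683 (mod 5431), so (9114 / 5431) = (3683 / 5431).
Both 3683 ≡ 3 and 5431 ≡ 3 (mod 4), so reciprocity gives (3683 / 5431) = -(5431 / 3683). Reduce: 5431 ≡ 1748 (mod 3683). Now have -(1748 / 3683).
Factor out 2: 1748 = 2^2·437. Since 3683 ≡ 3 (mod 8), (2 / 3683) = -1, and (2 / 3683)^2 = +1. Now have -(437 / 3683).
437 ≡ 1 (mod 4), so quadratic reciprocity gives (437 / 3683) = (3683 / 437). Reduce: 3683 ≡ 187 (mod 437). Now have -(187 / 437).
437 ≡ 1 (mod 4), so quadratic reciprocity gives (187 / 437) = (437 / 187). Reduce: 437 ≡ 63 (mod 187). Now have -(63 / 187).
Both 63 ≡ 3 and 187 ≡ 3 (mod 4), so reciprocity gives (63 / 187) = -(187 / 63). Reduce: 187 ≡ 61 (mod 63). Now have (61 / 63).
61 ≡ 1 (mod 4), so quadratic reciprocity gives (61 / 63) = (63 / 61). Reduce: 63 ≡ 2 (mod 61). Now have (2 / 61).
Factor out 2: 2 = 2. Since 61 ≡ 5 (mod 8), (2 / 61) = -1. Now have -(1 / 61).
(1 / 61) = 1. Collecting the sign factors: -1.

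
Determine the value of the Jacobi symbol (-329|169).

1

(-329|169)
  = (329|169)    [169 ≡ 1 mod 4 ⇒ (-1|169) = +1]
  = (160|169)    [329 ≡ 160 mod 169]
  = (5|169)    [169 ≡ 1 mod 8 ⇒ (2|169)^5 = +1]
  = (169|5)    [QR: 5 ≡ 1 mod 4, sign kept]
  = (4|5)    [169 ≡ 4 mod 5]
  = (1|5)    [5 ≡ 5 mod 8 ⇒ (2|5)^2 = +1]
  = 1    [(1|5) = 1]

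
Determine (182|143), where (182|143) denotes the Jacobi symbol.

0

Reduce the numerator: 182 ≡ 39 (mod 143), so (182|143) = (39|143).
Both 39 ≡ 3 and 143 ≡ 3 (mod 4), so reciprocity gives (39|143) = -(143|39). Reduce: 143 ≡ 26 (mod 39). Now have -(26|39).
Factor out 2: 26 = 2·13. Since 39 ≡ 7 (mod 8), (2|39) = +1. Now have -(13|39).
13 ≡ 1 (mod 4), so quadratic reciprocity gives (13|39) = (39|13). Reduce: 39 ≡ 0 (mod 13). Now have -(0|13).
The numerator is now 0 with denominator 13 > 1: the symbol is 0.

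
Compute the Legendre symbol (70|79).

-1

Factor out 2: 70 = 2·35. Since 79 ≡ 7 (mod 8), (2|79) = +1. Now have (35|79).
Both 35 ≡ 3 and 79 ≡ 3 (mod 4), so reciprocity gives (35|79) = -(79|35). Reduce: 79 ≡ 9 (mod 35). Now have -(9|35).
9 ≡ 1 (mod 4), so quadratic reciprocity gives (9|35) = (35|9). Reduce: 35 ≡ 8 (mod 9). Now have -(8|9).
Factor out 2: 8 = 2^3. Since 9 ≡ 1 (mod 8), (2|9) = +1, and (2|9)^3 = +1. Now have -(1|9).
(1|9) = 1. Collecting the sign factors: -1.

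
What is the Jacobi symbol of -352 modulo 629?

1

(-352|629)
  = (277|629)    [-352 ≡ 277 mod 629]
  = (629|277)    [QR: 277 ≡ 1 mod 4, sign kept]
  = (75|277)    [629 ≡ 75 mod 277]
  = (277|75)    [QR: 277 ≡ 1 mod 4, sign kept]
  = (52|75)    [277 ≡ 52 mod 75]
  = (13|75)    [75 ≡ 3 mod 8 ⇒ (2|75)^2 = +1]
  = (75|13)    [QR: 13 ≡ 1 mod 4, sign kept]
  = (10|13)    [75 ≡ 10 mod 13]
  = -(5|13)    [13 ≡ 5 mod 8 ⇒ (2|13) = -1]
  = -(13|5)    [QR: 5 ≡ 1 mod 4, sign kept]
  = -(3|5)    [13 ≡ 3 mod 5]
  = -(5|3)    [QR: 5 ≡ 1 mod 4, sign kept]
  = -(2|3)    [5 ≡ 2 mod 3]
  = (1|3)    [3 ≡ 3 mod 8 ⇒ (2|3) = -1]
  = 1    [(1|3) = 1]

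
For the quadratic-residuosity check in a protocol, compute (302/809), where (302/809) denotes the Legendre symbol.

(302/809)
  = (151/809)    [809 ≡ 1 mod 8 ⇒ (2/809) = +1]
  = (809/151)    [QR: 809 ≡ 1 mod 4, sign kept]
  = (54/151)    [809 ≡ 54 mod 151]
  = (27/151)    [151 ≡ 7 mod 8 ⇒ (2/151) = +1]
  = -(151/27)    [QR: both ≡ 3 mod 4, sign flips]
  = -(16/27)    [151 ≡ 16 mod 27]
  = -(1/27)    [27 ≡ 3 mod 8 ⇒ (2/27)^4 = +1]
  = -1    [(1/27) = 1]

-1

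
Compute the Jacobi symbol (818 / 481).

Reduce the numerator: 818 ≡ 337 (mod 481), so (818 / 481) = (337 / 481).
337 ≡ 1 (mod 4), so quadratic reciprocity gives (337 / 481) = (481 / 337). Reduce: 481 ≡ 144 (mod 337). Now have (144 / 337).
Factor out 2: 144 = 2^4·9. Since 337 ≡ 1 (mod 8), (2 / 337) = +1, and (2 / 337)^4 = +1. Now have (9 / 337).
9 ≡ 1 (mod 4), so quadratic reciprocity gives (9 / 337) = (337 / 9). Reduce: 337 ≡ 4 (mod 9). Now have (4 / 9).
Factor out 2: 4 = 2^2. Since 9 ≡ 1 (mod 8), (2 / 9) = +1, and (2 / 9)^2 = +1. Now have (1 / 9).
(1 / 9) = 1. Collecting the sign factors: 1.

1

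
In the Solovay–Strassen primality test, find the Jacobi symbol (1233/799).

-1

Reduce the numerator: 1233 ≡ 434 (mod 799), so (1233/799) = (434/799).
Factor out 2: 434 = 2·217. Since 799 ≡ 7 (mod 8), (2/799) = +1. Now have (217/799).
217 ≡ 1 (mod 4), so quadratic reciprocity gives (217/799) = (799/217). Reduce: 799 ≡ 148 (mod 217). Now have (148/217).
Factor out 2: 148 = 2^2·37. Since 217 ≡ 1 (mod 8), (2/217) = +1, and (2/217)^2 = +1. Now have (37/217).
37 ≡ 1 (mod 4), so quadratic reciprocity gives (37/217) = (217/37). Reduce: 217 ≡ 32 (mod 37). Now have (32/37).
Factor out 2: 32 = 2^5. Since 37 ≡ 5 (mod 8), (2/37) = -1, and (2/37)^5 = -1. Now have -(1/37).
(1/37) = 1. Collecting the sign factors: -1.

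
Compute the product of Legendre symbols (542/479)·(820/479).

By multiplicativity, (542·820/479) = (542/479)·(820/479).
First factor (542/479):
Reduce the numerator: 542 ≡ 63 (mod 479), so (542/479) = (63/479).
Both 63 ≡ 3 and 479 ≡ 3 (mod 4), so reciprocity gives (63/479) = -(479/63). Reduce: 479 ≡ 38 (mod 63). Now have -(38/63).
Factor out 2: 38 = 2·19. Since 63 ≡ 7 (mod 8), (2/63) = +1. Now have -(19/63).
Both 19 ≡ 3 and 63 ≡ 3 (mod 4), so reciprocity gives (19/63) = -(63/19). Reduce: 63 ≡ 6 (mod 19). Now have (6/19).
Factor out 2: 6 = 2·3. Since 19 ≡ 3 (mod 8), (2/19) = -1. Now have -(3/19).
Both 3 ≡ 3 and 19 ≡ 3 (mod 4), so reciprocity gives (3/19) = -(19/3). Reduce: 19 ≡ 1 (mod 3). Now have (1/3).
(1/3) = 1. Collecting the sign factors: 1.
Second factor (820/479):
Reduce the numerator: 820 ≡ 341 (mod 479), so (820/479) = (341/479).
341 ≡ 1 (mod 4), so quadratic reciprocity gives (341/479) = (479/341). Reduce: 479 ≡ 138 (mod 341). Now have (138/341).
Factor out 2: 138 = 2·69. Since 341 ≡ 5 (mod 8), (2/341) = -1. Now have -(69/341).
69 ≡ 1 (mod 4), so quadratic reciprocity gives (69/341) = (341/69). Reduce: 341 ≡ 65 (mod 69). Now have -(65/69).
65 ≡ 1 (mod 4), so quadratic reciprocity gives (65/69) = (69/65). Reduce: 69 ≡ 4 (mod 65). Now have -(4/65).
Factor out 2: 4 = 2^2. Since 65 ≡ 1 (mod 8), (2/65) = +1, and (2/65)^2 = +1. Now have -(1/65).
(1/65) = 1. Collecting the sign factors: -1.
Product: (1)·(-1) = -1.

-1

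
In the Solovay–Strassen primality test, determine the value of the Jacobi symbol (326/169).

1

Reduce the numerator: 326 ≡ 157 (mod 169), so (326/169) = (157/169).
157 ≡ 1 (mod 4), so quadratic reciprocity gives (157/169) = (169/157). Reduce: 169 ≡ 12 (mod 157). Now have (12/157).
Factor out 2: 12 = 2^2·3. Since 157 ≡ 5 (mod 8), (2/157) = -1, and (2/157)^2 = +1. Now have (3/157).
157 ≡ 1 (mod 4), so quadratic reciprocity gives (3/157) = (157/3). Reduce: 157 ≡ 1 (mod 3). Now have (1/3).
(1/3) = 1. Collecting the sign factors: 1.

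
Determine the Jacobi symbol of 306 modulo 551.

-1

Factor out 2: 306 = 2·153. Since 551 ≡ 7 (mod 8), (2 / 551) = +1. Now have (153 / 551).
153 ≡ 1 (mod 4), so quadratic reciprocity gives (153 / 551) = (551 / 153). Reduce: 551 ≡ 92 (mod 153). Now have (92 / 153).
Factor out 2: 92 = 2^2·23. Since 153 ≡ 1 (mod 8), (2 / 153) = +1, and (2 / 153)^2 = +1. Now have (23 / 153).
153 ≡ 1 (mod 4), so quadratic reciprocity gives (23 / 153) = (153 / 23). Reduce: 153 ≡ 15 (mod 23). Now have (15 / 23).
Both 15 ≡ 3 and 23 ≡ 3 (mod 4), so reciprocity gives (15 / 23) = -(23 / 15). Reduce: 23 ≡ 8 (mod 15). Now have -(8 / 15).
Factor out 2: 8 = 2^3. Since 15 ≡ 7 (mod 8), (2 / 15) = +1, and (2 / 15)^3 = +1. Now have -(1 / 15).
(1 / 15) = 1. Collecting the sign factors: -1.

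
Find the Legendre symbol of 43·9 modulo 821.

By multiplicativity, (43·9/821) = (43/821)·(9/821).
First factor (43/821):
(43/821)
  = (821/43)    [QR: 821 ≡ 1 mod 4, sign kept]
  = (4/43)    [821 ≡ 4 mod 43]
  = (1/43)    [43 ≡ 3 mod 8 ⇒ (2/43)^2 = +1]
  = 1    [(1/43) = 1]
Second factor (9/821):
(9/821)
  = (821/9)    [QR: 9 ≡ 1 mod 4, sign kept]
  = (2/9)    [821 ≡ 2 mod 9]
  = (1/9)    [9 ≡ 1 mod 8 ⇒ (2/9) = +1]
  = 1    [(1/9) = 1]
Product: (1)·(1) = 1.

1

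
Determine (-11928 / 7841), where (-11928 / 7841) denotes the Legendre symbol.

1

(-11928 / 7841)
  = (3754 / 7841)    [-11928 ≡ 3754 mod 7841]
  = (1877 / 7841)    [7841 ≡ 1 mod 8 ⇒ (2 / 7841) = +1]
  = (7841 / 1877)    [QR: 1877 ≡ 1 mod 4, sign kept]
  = (333 / 1877)    [7841 ≡ 333 mod 1877]
  = (1877 / 333)    [QR: 333 ≡ 1 mod 4, sign kept]
  = (212 / 333)    [1877 ≡ 212 mod 333]
  = (53 / 333)    [333 ≡ 5 mod 8 ⇒ (2 / 333)^2 = +1]
  = (333 / 53)    [QR: 53 ≡ 1 mod 4, sign kept]
  = (15 / 53)    [333 ≡ 15 mod 53]
  = (53 / 15)    [QR: 53 ≡ 1 mod 4, sign kept]
  = (8 / 15)    [53 ≡ 8 mod 15]
  = (1 / 15)    [15 ≡ 7 mod 8 ⇒ (2 / 15)^3 = +1]
  = 1    [(1 / 15) = 1]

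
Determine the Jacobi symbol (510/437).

1

(510/437)
  = (73/437)    [510 ≡ 73 mod 437]
  = (437/73)    [QR: 73 ≡ 1 mod 4, sign kept]
  = (72/73)    [437 ≡ 72 mod 73]
  = (9/73)    [73 ≡ 1 mod 8 ⇒ (2/73)^3 = +1]
  = (73/9)    [QR: 9 ≡ 1 mod 4, sign kept]
  = (1/9)    [73 ≡ 1 mod 9]
  = 1    [(1/9) = 1]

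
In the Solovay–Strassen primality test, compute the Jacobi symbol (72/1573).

Factor out 2: 72 = 2^3·9. Since 1573 ≡ 5 (mod 8), (2/1573) = -1, and (2/1573)^3 = -1. Now have -(9/1573).
9 ≡ 1 (mod 4), so quadratic reciprocity gives (9/1573) = (1573/9). Reduce: 1573 ≡ 7 (mod 9). Now have -(7/9).
9 ≡ 1 (mod 4), so quadratic reciprocity gives (7/9) = (9/7). Reduce: 9 ≡ 2 (mod 7). Now have -(2/7).
Factor out 2: 2 = 2. Since 7 ≡ 7 (mod 8), (2/7) = +1. Now have -(1/7).
(1/7) = 1. Collecting the sign factors: -1.

-1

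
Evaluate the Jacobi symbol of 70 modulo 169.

1

(70/169)
  = (35/169)    [169 ≡ 1 mod 8 ⇒ (2/169) = +1]
  = (169/35)    [QR: 169 ≡ 1 mod 4, sign kept]
  = (29/35)    [169 ≡ 29 mod 35]
  = (35/29)    [QR: 29 ≡ 1 mod 4, sign kept]
  = (6/29)    [35 ≡ 6 mod 29]
  = -(3/29)    [29 ≡ 5 mod 8 ⇒ (2/29) = -1]
  = -(29/3)    [QR: 29 ≡ 1 mod 4, sign kept]
  = -(2/3)    [29 ≡ 2 mod 3]
  = (1/3)    [3 ≡ 3 mod 8 ⇒ (2/3) = -1]
  = 1    [(1/3) = 1]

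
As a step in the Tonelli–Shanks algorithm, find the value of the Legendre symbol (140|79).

(140|79)
  = (61|79)    [140 ≡ 61 mod 79]
  = (79|61)    [QR: 61 ≡ 1 mod 4, sign kept]
  = (18|61)    [79 ≡ 18 mod 61]
  = -(9|61)    [61 ≡ 5 mod 8 ⇒ (2|61) = -1]
  = -(61|9)    [QR: 9 ≡ 1 mod 4, sign kept]
  = -(7|9)    [61 ≡ 7 mod 9]
  = -(9|7)    [QR: 9 ≡ 1 mod 4, sign kept]
  = -(2|7)    [9 ≡ 2 mod 7]
  = -(1|7)    [7 ≡ 7 mod 8 ⇒ (2|7) = +1]
  = -1    [(1|7) = 1]

-1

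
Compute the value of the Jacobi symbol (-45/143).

1

Pull out -1: (-45/143) = (-1/143)·(45/143). Since 143 ≡ 3 (mod 4), (-1/143) = -1. Now have -(45/143).
45 ≡ 1 (mod 4), so quadratic reciprocity gives (45/143) = (143/45). Reduce: 143 ≡ 8 (mod 45). Now have -(8/45).
Factor out 2: 8 = 2^3. Since 45 ≡ 5 (mod 8), (2/45) = -1, and (2/45)^3 = -1. Now have (1/45).
(1/45) = 1. Collecting the sign factors: 1.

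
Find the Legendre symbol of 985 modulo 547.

1

(985/547)
  = (438/547)    [985 ≡ 438 mod 547]
  = -(219/547)    [547 ≡ 3 mod 8 ⇒ (2/547) = -1]
  = (547/219)    [QR: both ≡ 3 mod 4, sign flips]
  = (109/219)    [547 ≡ 109 mod 219]
  = (219/109)    [QR: 109 ≡ 1 mod 4, sign kept]
  = (1/109)    [219 ≡ 1 mod 109]
  = 1    [(1/109) = 1]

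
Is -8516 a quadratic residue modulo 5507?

Pull out -1: (-8516/5507) = (-1/5507)·(8516/5507). Since 5507 ≡ 3 (mod 4), (-1/5507) = -1. Now have -(8516/5507).
Reduce the numerator: 8516 ≡ 3009 (mod 5507), so (8516/5507) = (3009/5507).
3009 ≡ 1 (mod 4), so quadratic reciprocity gives (3009/5507) = (5507/3009). Reduce: 5507 ≡ 2498 (mod 3009). Now have -(2498/3009).
Factor out 2: 2498 = 2·1249. Since 3009 ≡ 1 (mod 8), (2/3009) = +1. Now have -(1249/3009).
1249 ≡ 1 (mod 4), so quadratic reciprocity gives (1249/3009) = (3009/1249). Reduce: 3009 ≡ 511 (mod 1249). Now have -(511/1249).
1249 ≡ 1 (mod 4), so quadratic reciprocity gives (511/1249) = (1249/511). Reduce: 1249 ≡ 227 (mod 511). Now have -(227/511).
Both 227 ≡ 3 and 511 ≡ 3 (mod 4), so reciprocity gives (227/511) = -(511/227). Reduce: 511 ≡ 57 (mod 227). Now have (57/227).
57 ≡ 1 (mod 4), so quadratic reciprocity gives (57/227) = (227/57). Reduce: 227 ≡ 56 (mod 57). Now have (56/57).
Factor out 2: 56 = 2^3·7. Since 57 ≡ 1 (mod 8), (2/57) = +1, and (2/57)^3 = +1. Now have (7/57).
57 ≡ 1 (mod 4), so quadratic reciprocity gives (7/57) = (57/7). Reduce: 57 ≡ 1 (mod 7). Now have (1/7).
(1/7) = 1. Collecting the sign factors: 1.
The Legendre symbol is 1, so x^2 ≡ -8516 (mod 5507) has solution.

yes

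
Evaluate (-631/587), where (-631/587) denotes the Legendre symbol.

1

(-631/587)
  = (543/587)    [-631 ≡ 543 mod 587]
  = -(587/543)    [QR: both ≡ 3 mod 4, sign flips]
  = -(44/543)    [587 ≡ 44 mod 543]
  = -(11/543)    [543 ≡ 7 mod 8 ⇒ (2/543)^2 = +1]
  = (543/11)    [QR: both ≡ 3 mod 4, sign flips]
  = (4/11)    [543 ≡ 4 mod 11]
  = (1/11)    [11 ≡ 3 mod 8 ⇒ (2/11)^2 = +1]
  = 1    [(1/11) = 1]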